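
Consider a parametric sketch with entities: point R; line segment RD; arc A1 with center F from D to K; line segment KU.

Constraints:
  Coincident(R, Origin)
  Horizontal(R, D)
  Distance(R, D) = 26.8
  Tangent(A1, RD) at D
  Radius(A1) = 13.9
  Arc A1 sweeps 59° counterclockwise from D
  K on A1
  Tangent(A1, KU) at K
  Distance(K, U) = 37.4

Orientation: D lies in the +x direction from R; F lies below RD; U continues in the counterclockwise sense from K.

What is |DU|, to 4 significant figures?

49.77

R is at the origin; R and D share the same y with |RD| = 26.8 and D on the +x side, so D = (26.80, 0.000). A1 meets RD tangentially, so FD is at right angles to RD, so F = D + (0, -13.9) = (26.80, -13.90). On A1, D sits at bearing 90° from F; a 59° counterclockwise sweep puts K at bearing 149°, so K = F + 13.9·(cos 149°, sin 149°) = (14.89, -6.741). A1 meets KU tangentially, so FK is at right angles to KU, so KU runs along (−sin 149°, cos 149°); with |KU| = 37.4, U = (-4.377, -38.80). Then |DU| = |U − D| = 49.77.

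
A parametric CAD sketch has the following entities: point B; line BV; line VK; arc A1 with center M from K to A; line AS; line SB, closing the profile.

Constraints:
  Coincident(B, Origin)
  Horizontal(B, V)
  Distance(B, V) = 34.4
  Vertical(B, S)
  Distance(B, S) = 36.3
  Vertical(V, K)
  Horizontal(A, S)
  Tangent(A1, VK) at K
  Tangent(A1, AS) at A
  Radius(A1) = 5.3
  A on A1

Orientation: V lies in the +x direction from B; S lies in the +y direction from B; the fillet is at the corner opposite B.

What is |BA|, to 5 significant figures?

46.524

B is at the origin; BV is horizontal with |BV| = 34.4 and V on the +x side, so V = (34.400, 0.0000). B and S share the same x with |BS| = 36.3 and S on the +y side, so S = (0.0000, 36.300). The virtual corner opposite B is at (34.400, 36.300). Since A1 is tangent to VK there, MK ⟂ VK and tangency of A1 to AS means the radius MA is perpendicular to AS, with radius 5.3, so the center M sits 5.3 in from both sides at M = (29.100, 31.000). That places the tangent points at K = (34.400, 31.000) on VK and A = (29.100, 36.300) on AS. Then |BA| = |A − B| = 46.524.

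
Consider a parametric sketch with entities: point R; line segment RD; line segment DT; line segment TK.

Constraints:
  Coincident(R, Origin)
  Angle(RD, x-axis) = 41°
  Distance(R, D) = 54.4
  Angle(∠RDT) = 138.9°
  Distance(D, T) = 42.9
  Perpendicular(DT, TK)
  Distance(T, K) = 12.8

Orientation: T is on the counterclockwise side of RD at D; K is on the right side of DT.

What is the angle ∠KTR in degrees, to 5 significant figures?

113.09°

∠RDT = 138.9°, so DT runs at 41.0° + (180° − 138.9°) = 82.100° from the x-axis; with |DT| = 42.9, T = D + 42.9·(cos 82.100°, sin 82.100°) = (46.953, 78.182). The perpendicularity gives TK at right angles to DT; with |TK| = 12.8 on the right of DT, K = T + 12.8·(0.99051, -0.13744) = (59.631, 76.423). Then cos ∠KTR = TK·TR / (|TK||TR|), giving 113.09°.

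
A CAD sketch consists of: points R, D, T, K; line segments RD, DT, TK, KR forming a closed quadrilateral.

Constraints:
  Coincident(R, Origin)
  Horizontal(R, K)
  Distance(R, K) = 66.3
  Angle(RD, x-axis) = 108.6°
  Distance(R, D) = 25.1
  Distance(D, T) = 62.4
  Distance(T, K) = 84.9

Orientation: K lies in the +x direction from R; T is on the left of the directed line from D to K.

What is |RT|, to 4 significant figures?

80.08

R is at the origin; RK is horizontal with |RK| = 66.3 and K in +x, so K = (66.3, 0). RD runs at 108.6° with |RD| = 25.1, so D = (-8.006, 23.79). T is determined by |DT| = 62.4 and |TK| = 84.9 together: it lies at the intersection of circle(D, 62.4) and circle(K, 84.9). With |DK| = 78.02, the foot of the radical line on DK is 17.77 from D and the perpendicular offset is √(62.4² − 17.77²) = 59.82. Taking the left-of-DK solution: T = (27.16, 75.34).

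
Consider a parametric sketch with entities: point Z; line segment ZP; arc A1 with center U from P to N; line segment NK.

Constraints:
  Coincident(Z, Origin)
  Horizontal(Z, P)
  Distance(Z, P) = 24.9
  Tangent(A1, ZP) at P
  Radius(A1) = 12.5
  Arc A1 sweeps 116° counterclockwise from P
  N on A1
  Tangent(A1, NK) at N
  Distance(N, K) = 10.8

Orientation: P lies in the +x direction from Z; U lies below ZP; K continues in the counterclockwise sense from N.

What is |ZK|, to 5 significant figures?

33.243

Z is at the origin; ZP is horizontal with |ZP| = 24.9 and P on the +x side, so P = (24.900, 0.0000). A1 meets ZP tangentially, so UP is at right angles to ZP, so U = P + (0, -12.5) = (24.900, -12.500). On A1, P sits at bearing 90° from U; a 116° counterclockwise sweep puts N at bearing 206°, so N = U + 12.5·(cos 206°, sin 206°) = (13.665, -17.980). Since A1 is tangent to NK there, UN ⟂ NK, so NK runs along (−sin 206°, cos 206°); with |NK| = 10.8, K = (18.399, -27.687). Then |ZK| = |K − Z| = 33.243.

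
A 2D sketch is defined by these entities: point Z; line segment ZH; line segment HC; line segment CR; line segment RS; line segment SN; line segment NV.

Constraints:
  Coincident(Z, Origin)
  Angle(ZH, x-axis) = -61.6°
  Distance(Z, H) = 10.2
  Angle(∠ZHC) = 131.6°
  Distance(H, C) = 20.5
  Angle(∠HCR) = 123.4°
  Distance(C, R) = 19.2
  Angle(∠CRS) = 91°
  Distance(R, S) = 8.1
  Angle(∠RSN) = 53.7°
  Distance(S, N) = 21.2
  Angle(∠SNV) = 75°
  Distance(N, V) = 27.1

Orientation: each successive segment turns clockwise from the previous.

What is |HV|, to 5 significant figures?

51.537

∠RSN = 53.7° gives SN at -21.900° from the x-axis; with |SN| = 21.2, N = (-3.1816, -32.747). ∠SNV = 75.0° gives NV at -126.90° from the x-axis; with |NV| = 27.1, V = (-19.453, -54.419). Then |HV| = |V − H| = 51.537.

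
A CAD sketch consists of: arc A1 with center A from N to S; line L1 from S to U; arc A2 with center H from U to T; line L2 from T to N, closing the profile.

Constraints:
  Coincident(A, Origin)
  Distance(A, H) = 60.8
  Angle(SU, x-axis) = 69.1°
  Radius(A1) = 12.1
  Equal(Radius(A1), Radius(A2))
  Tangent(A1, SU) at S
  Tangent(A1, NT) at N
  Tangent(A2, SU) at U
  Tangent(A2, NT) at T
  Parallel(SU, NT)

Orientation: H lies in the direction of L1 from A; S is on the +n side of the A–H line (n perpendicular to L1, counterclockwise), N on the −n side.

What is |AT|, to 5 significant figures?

61.992

Tangency of A1 to both parallel lines with radius 12.1 puts S and N at A ± 12.1·n: S = (-11.304, 4.3165), N = (11.304, -4.3165). Equal radii place U and T the same way about H: U = H + 12.1·n = (10.386, 61.116), T = H − 12.1·n = (32.994, 52.483). Then |AT| = |T − A| = 61.992.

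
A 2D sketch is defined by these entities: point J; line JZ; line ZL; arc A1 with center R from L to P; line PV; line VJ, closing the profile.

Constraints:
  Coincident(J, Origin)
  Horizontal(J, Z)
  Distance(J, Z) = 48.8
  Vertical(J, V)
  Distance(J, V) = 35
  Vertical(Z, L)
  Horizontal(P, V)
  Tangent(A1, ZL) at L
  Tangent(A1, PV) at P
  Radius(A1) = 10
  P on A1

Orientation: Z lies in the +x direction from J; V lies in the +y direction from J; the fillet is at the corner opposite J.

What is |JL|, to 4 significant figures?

54.83

The virtual corner opposite J is at (48.80, 35.00). Since A1 is tangent to ZL there, RL ⟂ ZL and A1 meets PV tangentially, so RP is at right angles to PV, with radius 10.0, so the center R sits 10.0 in from both sides at R = (38.80, 25.00). That places the tangent points at L = (48.80, 25.00) on ZL and P = (38.80, 35.00) on PV. Then |JL| = |L − J| = 54.83.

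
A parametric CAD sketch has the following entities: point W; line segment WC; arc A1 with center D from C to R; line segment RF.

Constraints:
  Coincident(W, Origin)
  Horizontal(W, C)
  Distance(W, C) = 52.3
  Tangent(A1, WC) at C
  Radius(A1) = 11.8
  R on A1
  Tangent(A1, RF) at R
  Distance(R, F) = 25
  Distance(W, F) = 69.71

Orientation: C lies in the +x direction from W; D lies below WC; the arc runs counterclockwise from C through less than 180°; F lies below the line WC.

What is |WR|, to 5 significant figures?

46.834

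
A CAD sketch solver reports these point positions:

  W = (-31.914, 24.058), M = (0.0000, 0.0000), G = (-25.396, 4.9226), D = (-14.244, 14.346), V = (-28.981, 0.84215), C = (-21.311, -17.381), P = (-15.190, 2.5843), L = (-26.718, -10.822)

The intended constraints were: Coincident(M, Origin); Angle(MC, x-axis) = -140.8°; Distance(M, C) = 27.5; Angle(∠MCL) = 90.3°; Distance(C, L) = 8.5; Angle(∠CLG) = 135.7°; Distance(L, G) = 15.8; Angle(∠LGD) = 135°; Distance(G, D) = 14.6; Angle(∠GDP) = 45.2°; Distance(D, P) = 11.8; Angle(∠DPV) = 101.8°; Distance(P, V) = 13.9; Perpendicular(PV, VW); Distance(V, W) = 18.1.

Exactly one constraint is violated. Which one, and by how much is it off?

Distance(V, W) = 18.1 — off by 5.30.

M = (0.00, 0.00) ✓; MC at -140.8° ✓; |MC| = 27.50 ✓; ∠MCL = 90.30° ✓; |CL| = 8.500 ✓; ∠CLG = 135.7° ✓; |LG| = 15.80 ✓; ∠LGD = 135.0° ✓; |GD| = 14.60 ✓; ∠GDP = 45.20° ✓; |DP| = 11.80 ✓; ∠DPV = 101.8° ✓; |PV| = 13.90 ✓; ∠(PV, VW) = 90.00° ✓; |VW| = 23.40 ✗.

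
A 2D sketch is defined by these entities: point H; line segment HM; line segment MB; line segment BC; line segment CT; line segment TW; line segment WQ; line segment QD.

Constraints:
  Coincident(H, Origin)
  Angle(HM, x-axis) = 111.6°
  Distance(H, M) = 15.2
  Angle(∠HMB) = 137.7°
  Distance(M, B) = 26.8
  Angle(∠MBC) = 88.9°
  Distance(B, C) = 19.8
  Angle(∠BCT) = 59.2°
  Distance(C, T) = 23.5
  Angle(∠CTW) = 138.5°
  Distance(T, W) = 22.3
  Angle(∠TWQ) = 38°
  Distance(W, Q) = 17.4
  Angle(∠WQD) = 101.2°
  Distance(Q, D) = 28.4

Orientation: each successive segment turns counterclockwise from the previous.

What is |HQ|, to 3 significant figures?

29.2

H is at the origin; HM runs at 111.6° with length 15.2, so M = (-5.60, 14.1). ∠HMB = 137.7° gives MB at 154° from the x-axis; with |MB| = 26.8, B = (-29.7, 25.9). ∠MBC = 88.9° gives BC at -115° from the x-axis; with |BC| = 19.8, C = (-38.0, 7.98). ∠BCT = 59.2° gives CT at 5.80° from the x-axis; with |CT| = 23.5, T = (-14.7, 10.4). ∠CTW = 138.5° gives TW at 47.3° from the x-axis; with |TW| = 22.3, W = (0.472, 26.7). ∠TWQ = 38.0° gives WQ at -171° from the x-axis; with |WQ| = 17.4, Q = (-16.7, 23.9). Then |HQ| = |Q − H| = 29.2.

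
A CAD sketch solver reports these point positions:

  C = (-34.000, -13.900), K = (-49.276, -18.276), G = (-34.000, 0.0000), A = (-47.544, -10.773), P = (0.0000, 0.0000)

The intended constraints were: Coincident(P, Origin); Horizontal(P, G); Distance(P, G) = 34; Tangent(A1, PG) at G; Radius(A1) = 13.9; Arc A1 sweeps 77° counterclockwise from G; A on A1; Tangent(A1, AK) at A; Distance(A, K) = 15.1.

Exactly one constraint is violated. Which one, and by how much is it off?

Distance(A, K) = 15.1 — off by 7.40.

P = (0.00, 0.00) ✓; P.y = 0.00, G.y = 0.00 ✓; |PG| = 34.00 ✓; ∠(CG, GP) = 90.00° ✓; |CG| = 13.90 ✓; bearing(C→A) − bearing(C→G) = 77.00° ✓; |CA| = 13.90 ✓; ∠(CA, AK) = 90.00° ✓; |AK| = 7.700 ✗.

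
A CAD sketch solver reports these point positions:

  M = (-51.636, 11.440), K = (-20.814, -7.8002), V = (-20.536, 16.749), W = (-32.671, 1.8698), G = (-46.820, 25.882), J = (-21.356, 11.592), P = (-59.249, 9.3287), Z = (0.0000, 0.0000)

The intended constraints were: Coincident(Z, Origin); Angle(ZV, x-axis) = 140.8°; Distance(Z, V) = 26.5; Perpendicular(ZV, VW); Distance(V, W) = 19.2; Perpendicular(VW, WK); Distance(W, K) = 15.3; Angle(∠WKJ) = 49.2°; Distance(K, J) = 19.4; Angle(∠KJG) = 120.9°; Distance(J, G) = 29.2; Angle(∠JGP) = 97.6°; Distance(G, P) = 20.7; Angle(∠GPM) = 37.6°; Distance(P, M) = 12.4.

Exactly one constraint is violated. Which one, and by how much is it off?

Distance(P, M) = 12.4 — off by 4.50.

Z = (0.00, 0.00) ✓; ZV at 140.8° ✓; |ZV| = 26.50 ✓; ∠(ZV, VW) = 90.00° ✓; |VW| = 19.20 ✓; ∠(VW, WK) = 90.00° ✓; |WK| = 15.30 ✓; ∠WKJ = 49.20° ✓; |KJ| = 19.40 ✓; ∠KJG = 120.9° ✓; |JG| = 29.20 ✓; ∠JGP = 97.60° ✓; |GP| = 20.70 ✓; ∠GPM = 37.60° ✓; |PM| = 7.900 ✗.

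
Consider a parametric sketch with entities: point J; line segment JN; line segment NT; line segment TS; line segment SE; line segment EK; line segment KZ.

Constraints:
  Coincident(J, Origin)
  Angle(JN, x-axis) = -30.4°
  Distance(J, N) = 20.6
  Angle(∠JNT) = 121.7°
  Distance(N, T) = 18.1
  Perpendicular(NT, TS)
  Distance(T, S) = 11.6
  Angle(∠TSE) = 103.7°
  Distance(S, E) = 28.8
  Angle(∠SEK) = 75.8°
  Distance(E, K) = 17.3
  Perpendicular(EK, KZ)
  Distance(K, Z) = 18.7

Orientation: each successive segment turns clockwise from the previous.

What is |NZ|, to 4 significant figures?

9.061

J is at the origin; JN runs at -30.4° with length 20.6, so N = (17.77, -10.42). ∠JNT = 121.7° gives NT at -88.70° from the x-axis; with |NT| = 18.1, T = (18.18, -28.52). The perpendicularity gives TS at right angles to NT, so TS runs at -178.7°; with |TS| = 11.6, S = (6.581, -28.78). ∠TSE = 103.7° gives SE at 105.0° from the x-axis; with |SE| = 28.8, E = (-0.8726, -0.9641). ∠SEK = 75.8° gives EK at 0.8000° from the x-axis; with |EK| = 17.3, K = (16.43, -0.7226). EK is perpendicular to KZ, so KZ runs at -89.20°; with |KZ| = 18.7, Z = (16.69, -19.42). Then |NZ| = |Z − N| = 9.061.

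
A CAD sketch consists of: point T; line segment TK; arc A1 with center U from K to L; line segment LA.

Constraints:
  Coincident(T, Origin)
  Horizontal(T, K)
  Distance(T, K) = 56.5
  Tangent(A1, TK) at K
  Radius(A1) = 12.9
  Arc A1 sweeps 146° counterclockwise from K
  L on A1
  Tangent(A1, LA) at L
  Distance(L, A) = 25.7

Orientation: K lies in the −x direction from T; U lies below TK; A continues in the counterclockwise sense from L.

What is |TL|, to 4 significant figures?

67.94

T is at the origin; TK is horizontal with |TK| = 56.5 and K on the −x side, so K = (-56.50, 0.000). Since A1 is tangent to TK there, UK ⟂ TK, so U = K + (0, -12.9) = (-56.50, -12.90). On A1, K sits at bearing 90° from U; a 146° counterclockwise sweep puts L at bearing 236°, so L = U + 12.9·(cos 236°, sin 236°) = (-63.71, -23.59). Then |TL| = |L − T| = 67.94.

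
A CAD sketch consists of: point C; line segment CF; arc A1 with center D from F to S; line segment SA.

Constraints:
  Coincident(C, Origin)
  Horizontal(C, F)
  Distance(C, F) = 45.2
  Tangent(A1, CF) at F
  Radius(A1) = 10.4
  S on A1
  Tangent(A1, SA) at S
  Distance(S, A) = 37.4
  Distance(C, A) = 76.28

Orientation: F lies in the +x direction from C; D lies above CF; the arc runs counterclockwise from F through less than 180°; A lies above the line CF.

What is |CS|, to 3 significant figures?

56.2

C is at the origin; CF is horizontal with |CF| = 45.2 and F on the +x side, so F = (45.2, 0.00). The tangent condition forces DF to be normal to CF, so D = F + (0, 10.4) = (45.2, 10.4). Since DS ⟂ SA (tangency), |DA| = √(10.4² + 37.4²) = 38.8 regardless of where S sits on A1. So A lies on both circle(C, 76.28) and circle(D, 38.8); the above-CF intersection is A = (60.9, 45.9). S is the foot of the tangent from A: S = (55.5, 8.89).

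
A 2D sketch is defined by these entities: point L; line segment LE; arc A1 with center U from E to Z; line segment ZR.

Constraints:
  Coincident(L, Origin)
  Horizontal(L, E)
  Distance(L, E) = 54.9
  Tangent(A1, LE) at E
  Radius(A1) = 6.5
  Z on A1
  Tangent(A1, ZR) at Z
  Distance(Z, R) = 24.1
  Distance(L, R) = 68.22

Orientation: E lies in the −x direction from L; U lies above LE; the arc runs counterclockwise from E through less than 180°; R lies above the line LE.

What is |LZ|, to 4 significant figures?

50.15

Checks: |UE| = 6.500 ✓; |UZ| = 6.500 ✓; ∠(UZ, ZR) = 90.00° ✓; |ZR| = 24.10 ✓; |LR| = 68.22 ✓.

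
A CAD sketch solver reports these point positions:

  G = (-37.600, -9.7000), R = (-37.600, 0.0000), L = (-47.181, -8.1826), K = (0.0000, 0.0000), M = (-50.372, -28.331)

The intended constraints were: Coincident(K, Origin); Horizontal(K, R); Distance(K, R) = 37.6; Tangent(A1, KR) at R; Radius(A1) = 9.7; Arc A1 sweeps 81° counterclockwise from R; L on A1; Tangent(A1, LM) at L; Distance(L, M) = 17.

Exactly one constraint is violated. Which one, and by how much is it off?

Distance(L, M) = 17 — off by 3.40.

K = (0.00, 0.00) ✓; K.y = 0.00, R.y = 0.00 ✓; |KR| = 37.60 ✓; ∠(GR, RK) = 90.00° ✓; |GR| = 9.700 ✓; bearing(G→L) − bearing(G→R) = 81.00° ✓; |GL| = 9.700 ✓; ∠(GL, LM) = 90.00° ✓; |LM| = 20.40 ✗.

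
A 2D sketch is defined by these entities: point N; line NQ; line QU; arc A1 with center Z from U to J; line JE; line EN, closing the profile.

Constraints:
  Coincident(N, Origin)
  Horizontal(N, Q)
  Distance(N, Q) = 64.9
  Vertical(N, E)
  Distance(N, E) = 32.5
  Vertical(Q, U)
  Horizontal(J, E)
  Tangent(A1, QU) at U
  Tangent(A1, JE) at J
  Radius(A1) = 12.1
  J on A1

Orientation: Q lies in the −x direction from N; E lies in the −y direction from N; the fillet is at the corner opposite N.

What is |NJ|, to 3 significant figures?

62.0

The virtual corner opposite N is at (-64.9, -32.5). The tangent condition forces ZU to be normal to QU and A1 meets JE tangentially, so ZJ is at right angles to JE, with radius 12.1, so the center Z sits 12.1 in from both sides at Z = (-52.8, -20.4). That places the tangent points at U = (-64.9, -20.4) on QU and J = (-52.8, -32.5) on JE. Then |NJ| = |J − N| = 62.0.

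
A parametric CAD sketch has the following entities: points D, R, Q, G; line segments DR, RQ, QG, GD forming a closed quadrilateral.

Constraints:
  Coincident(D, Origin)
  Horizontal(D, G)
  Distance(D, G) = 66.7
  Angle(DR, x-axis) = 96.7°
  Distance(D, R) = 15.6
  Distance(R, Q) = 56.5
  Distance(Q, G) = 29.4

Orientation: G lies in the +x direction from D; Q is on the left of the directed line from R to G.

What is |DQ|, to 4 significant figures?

59.75

Checks: |RQ| = 56.50 ✓; |QG| = 29.40 ✓.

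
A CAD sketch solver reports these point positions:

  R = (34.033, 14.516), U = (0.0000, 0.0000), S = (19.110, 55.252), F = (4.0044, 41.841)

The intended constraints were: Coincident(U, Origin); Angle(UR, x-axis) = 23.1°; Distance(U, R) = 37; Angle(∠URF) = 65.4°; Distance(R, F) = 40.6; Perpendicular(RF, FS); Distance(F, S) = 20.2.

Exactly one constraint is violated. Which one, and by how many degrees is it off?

Perpendicular(RF, FS) — off by 6.10°.

U = (0.00, 0.00) ✓; UR at 23.10° ✓; |UR| = 37.00 ✓; ∠URF = 65.40° ✓; |RF| = 40.60 ✓; ∠(RF, FS) = 96.10° ✗; |FS| = 20.20 ✓.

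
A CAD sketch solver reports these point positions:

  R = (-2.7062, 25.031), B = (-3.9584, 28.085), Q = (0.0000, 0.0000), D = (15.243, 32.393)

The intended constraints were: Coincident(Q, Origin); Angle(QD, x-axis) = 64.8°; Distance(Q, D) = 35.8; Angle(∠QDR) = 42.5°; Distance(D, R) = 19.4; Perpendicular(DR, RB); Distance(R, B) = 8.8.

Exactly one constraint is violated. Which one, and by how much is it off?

Distance(R, B) = 8.8 — off by 5.50.

Q = (0.00, 0.00) ✓; QD at 64.80° ✓; |QD| = 35.80 ✓; ∠QDR = 42.50° ✓; |DR| = 19.40 ✓; ∠(DR, RB) = 90.01° ✓; |RB| = 3.301 ✗.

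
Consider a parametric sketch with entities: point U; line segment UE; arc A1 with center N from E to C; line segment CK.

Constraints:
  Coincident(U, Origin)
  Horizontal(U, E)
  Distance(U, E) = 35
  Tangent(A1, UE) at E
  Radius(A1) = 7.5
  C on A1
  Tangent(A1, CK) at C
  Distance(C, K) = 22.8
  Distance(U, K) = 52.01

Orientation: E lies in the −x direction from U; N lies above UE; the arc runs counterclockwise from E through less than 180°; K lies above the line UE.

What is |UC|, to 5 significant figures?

31.251

U is at the origin; UE is horizontal with |UE| = 35.0 and E on the −x side, so E = (-35.000, 0.0000). A1 meets UE tangentially, so NE is at right angles to UE, so N = E + (0, 7.5) = (-35.000, 7.5000). Since NC ⟂ CK (tangency), |NK| = √(7.5² + 22.8²) = 24.002 regardless of where C sits on A1. So K lies on both circle(U, 52.01) and circle(N, 24.002); the above-UE intersection is K = (-42.204, 30.395). C is the foot of the tangent from K: C = (-28.907, 11.874).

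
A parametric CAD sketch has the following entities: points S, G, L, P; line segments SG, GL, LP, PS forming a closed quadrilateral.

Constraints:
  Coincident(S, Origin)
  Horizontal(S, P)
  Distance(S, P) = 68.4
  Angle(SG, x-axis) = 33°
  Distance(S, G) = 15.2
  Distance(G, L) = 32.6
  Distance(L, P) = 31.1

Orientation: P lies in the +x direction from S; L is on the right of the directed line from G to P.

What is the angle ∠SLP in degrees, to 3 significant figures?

144°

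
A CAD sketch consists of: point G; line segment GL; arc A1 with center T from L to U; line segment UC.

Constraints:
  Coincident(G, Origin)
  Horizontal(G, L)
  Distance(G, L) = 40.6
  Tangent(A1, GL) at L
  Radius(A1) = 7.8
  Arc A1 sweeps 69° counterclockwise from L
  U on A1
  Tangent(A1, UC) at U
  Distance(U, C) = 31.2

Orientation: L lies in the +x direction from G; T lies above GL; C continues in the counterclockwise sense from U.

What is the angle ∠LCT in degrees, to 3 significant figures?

6.63°

G is at the origin; GL is horizontal with |GL| = 40.6 and L on the +x side, so L = (40.6, 0.00). A1 meets GL tangentially, so TL is at right angles to GL, so T = L + (0, 7.8) = (40.6, 7.80). On A1, L sits at bearing -90° from T; a 69° counterclockwise sweep puts U at bearing -21°, so U = T + 7.8·(cos -21°, sin -21°) = (47.9, 5.00). The tangent condition forces TU to be normal to UC, so UC runs along (−sin -21°, cos -21°); with |UC| = 31.2, C = (59.1, 34.1). Then cos ∠LCT = CL·CT / (|CL||CT|), giving 6.63°.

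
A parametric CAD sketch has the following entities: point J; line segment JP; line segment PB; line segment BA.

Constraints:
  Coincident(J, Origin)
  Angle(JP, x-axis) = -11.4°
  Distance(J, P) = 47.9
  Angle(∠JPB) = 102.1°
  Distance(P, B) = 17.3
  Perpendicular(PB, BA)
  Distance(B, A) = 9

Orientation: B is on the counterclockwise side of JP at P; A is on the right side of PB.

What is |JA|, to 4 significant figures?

62.17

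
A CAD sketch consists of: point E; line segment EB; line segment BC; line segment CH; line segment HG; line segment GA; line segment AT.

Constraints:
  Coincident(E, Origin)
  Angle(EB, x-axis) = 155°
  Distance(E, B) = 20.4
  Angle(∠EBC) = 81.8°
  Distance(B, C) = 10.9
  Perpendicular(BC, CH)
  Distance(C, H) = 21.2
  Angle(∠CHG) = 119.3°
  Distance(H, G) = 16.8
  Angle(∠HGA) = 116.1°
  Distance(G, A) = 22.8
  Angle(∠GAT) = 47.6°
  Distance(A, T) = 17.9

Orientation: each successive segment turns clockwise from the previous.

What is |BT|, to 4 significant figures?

13.44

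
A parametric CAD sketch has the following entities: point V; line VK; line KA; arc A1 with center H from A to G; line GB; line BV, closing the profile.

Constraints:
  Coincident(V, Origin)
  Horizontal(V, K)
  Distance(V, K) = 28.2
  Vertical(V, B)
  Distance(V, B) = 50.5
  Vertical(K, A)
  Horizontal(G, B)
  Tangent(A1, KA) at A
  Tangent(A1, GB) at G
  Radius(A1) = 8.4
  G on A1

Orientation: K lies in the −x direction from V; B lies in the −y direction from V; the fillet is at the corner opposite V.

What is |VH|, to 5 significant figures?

46.524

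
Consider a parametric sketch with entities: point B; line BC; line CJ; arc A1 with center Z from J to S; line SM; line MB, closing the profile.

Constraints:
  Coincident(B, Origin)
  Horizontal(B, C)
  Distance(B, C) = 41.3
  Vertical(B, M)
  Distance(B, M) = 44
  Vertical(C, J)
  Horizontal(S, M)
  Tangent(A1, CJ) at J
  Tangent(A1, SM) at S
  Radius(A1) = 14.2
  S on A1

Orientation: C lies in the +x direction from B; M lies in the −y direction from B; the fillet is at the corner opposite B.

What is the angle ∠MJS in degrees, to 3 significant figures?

26.0°

B is at the origin; BC is horizontal with |BC| = 41.3 and C on the +x side, so C = (41.3, 0.00). BM is vertical with |BM| = 44.0 and M on the −y side, so M = (0.00, -44.0). The virtual corner opposite B is at (41.3, -44.0). A1 meets CJ tangentially, so ZJ is at right angles to CJ and tangency of A1 to SM means the radius ZS is perpendicular to SM, with radius 14.2, so the center Z sits 14.2 in from both sides at Z = (27.1, -29.8). That places the tangent points at J = (41.3, -29.8) on CJ and S = (27.1, -44.0) on SM. Then cos ∠MJS = JM·JS / (|JM||JS|), giving 26.0°.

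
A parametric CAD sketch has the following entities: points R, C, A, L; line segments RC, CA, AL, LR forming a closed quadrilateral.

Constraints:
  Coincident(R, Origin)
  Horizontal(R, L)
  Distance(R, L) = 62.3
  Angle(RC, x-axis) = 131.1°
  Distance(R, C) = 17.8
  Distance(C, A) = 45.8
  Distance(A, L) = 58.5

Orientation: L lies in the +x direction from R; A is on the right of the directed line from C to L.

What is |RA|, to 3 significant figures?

28.7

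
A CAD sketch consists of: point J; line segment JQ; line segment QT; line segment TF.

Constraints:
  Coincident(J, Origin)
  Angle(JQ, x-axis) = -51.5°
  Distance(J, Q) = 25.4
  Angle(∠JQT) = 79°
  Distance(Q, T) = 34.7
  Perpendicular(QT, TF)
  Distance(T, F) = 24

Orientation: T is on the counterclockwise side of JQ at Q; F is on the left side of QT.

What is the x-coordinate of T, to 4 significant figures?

38.35

J is at the origin; JQ runs at -51.5° with length 25.4, so Q = 25.4·(cos -51.5°, sin -51.5°) = (15.81, -19.88). ∠JQT = 79.0°, so QT runs at -51.5° + (180° − 79.0°) = 49.50° from the x-axis; with |QT| = 34.7, T = Q + 34.7·(cos 49.50°, sin 49.50°) = (38.35, 6.508). So T.x = 38.35.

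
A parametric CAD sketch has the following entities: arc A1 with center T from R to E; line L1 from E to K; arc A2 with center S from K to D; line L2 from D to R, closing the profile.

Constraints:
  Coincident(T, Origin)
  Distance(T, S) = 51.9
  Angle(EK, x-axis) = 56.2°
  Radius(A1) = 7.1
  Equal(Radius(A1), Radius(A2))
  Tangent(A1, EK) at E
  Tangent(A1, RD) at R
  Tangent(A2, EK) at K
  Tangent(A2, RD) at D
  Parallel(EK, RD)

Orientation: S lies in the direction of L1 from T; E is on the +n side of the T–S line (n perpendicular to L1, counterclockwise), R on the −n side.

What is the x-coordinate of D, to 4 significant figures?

34.77

Tangency of A1 to both parallel lines with radius 7.1 puts E and R at T ± 7.1·n: E = (-5.900, 3.950), R = (5.900, -3.950). Equal radii place K and D the same way about S: K = S + 7.1·n = (22.97, 47.08), D = S − 7.1·n = (34.77, 39.18). So D.x = 34.77.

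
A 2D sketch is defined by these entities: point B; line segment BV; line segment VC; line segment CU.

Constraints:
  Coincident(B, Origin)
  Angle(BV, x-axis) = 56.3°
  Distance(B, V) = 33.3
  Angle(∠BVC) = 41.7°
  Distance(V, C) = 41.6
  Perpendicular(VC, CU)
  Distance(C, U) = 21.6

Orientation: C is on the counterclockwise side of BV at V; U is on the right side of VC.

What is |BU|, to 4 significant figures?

46.84

B is at the origin; BV runs at 56.3° with length 33.3, so V = 33.3·(cos 56.3°, sin 56.3°) = (18.48, 27.70). ∠BVC = 41.7°, so VC runs at 56.3° + (180° − 41.7°) = 194.6° from the x-axis; with |VC| = 41.6, C = V + 41.6·(cos 194.6°, sin 194.6°) = (-21.78, 17.22). The perpendicularity gives CU at right angles to VC; with |CU| = 21.6 on the right of VC, U = C + 21.6·(-0.2521, 0.9677) = (-27.23, 38.12). Then |BU| = |U − B| = 46.84.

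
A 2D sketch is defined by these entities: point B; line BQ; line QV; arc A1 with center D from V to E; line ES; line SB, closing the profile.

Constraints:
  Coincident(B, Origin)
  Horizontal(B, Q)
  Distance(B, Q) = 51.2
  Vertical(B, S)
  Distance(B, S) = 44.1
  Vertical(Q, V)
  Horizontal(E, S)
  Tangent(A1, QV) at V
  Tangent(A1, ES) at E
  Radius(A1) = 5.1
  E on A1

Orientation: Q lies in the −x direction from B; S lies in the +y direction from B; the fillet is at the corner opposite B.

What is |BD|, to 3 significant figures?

60.4

B is at the origin; B and Q share the same y with |BQ| = 51.2 and Q on the −x side, so Q = (-51.2, 0.00). BS is vertical with |BS| = 44.1 and S on the +y side, so S = (0.00, 44.1). The virtual corner opposite B is at (-51.2, 44.1). A1 meets QV tangentially, so DV is at right angles to QV and the tangent condition forces DE to be normal to ES, with radius 5.1, so the center D sits 5.1 in from both sides at D = (-46.1, 39.0). Then |BD| = |D − B| = 60.4.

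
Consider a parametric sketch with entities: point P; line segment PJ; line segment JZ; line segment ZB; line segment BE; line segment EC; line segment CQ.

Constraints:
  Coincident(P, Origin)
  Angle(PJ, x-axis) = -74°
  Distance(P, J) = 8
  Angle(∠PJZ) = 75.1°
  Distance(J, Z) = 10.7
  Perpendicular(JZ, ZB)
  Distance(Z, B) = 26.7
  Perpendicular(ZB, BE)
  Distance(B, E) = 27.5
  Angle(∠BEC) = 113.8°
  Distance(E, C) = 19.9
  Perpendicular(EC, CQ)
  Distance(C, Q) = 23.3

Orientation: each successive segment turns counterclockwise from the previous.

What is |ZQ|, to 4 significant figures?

14.24

P is at the origin; PJ runs at -74.0° with length 8.0, so J = (2.205, -7.690). ∠PJZ = 75.1° gives JZ at 30.90° from the x-axis; with |JZ| = 10.7, Z = (11.39, -2.195). JZ is perpendicular to ZB, so ZB runs at 120.9°; with |ZB| = 26.7, B = (-2.325, 20.72). The perpendicularity gives BE at right angles to ZB, so BE runs at -149.1°; with |BE| = 27.5, E = (-25.92, 6.593). ∠BEC = 113.8° gives EC at -82.90° from the x-axis; with |EC| = 19.9, C = (-23.46, -13.15). EC is perpendicular to CQ, so CQ runs at 7.100°; with |CQ| = 23.3, Q = (-0.3409, -10.27). Then |ZQ| = |Q − Z| = 14.24.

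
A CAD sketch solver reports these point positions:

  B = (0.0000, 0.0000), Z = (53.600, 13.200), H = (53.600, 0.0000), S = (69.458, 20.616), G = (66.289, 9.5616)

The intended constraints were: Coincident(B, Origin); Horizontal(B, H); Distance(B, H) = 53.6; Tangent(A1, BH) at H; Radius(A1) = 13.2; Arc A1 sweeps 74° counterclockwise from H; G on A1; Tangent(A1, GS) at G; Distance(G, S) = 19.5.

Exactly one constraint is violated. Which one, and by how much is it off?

Distance(G, S) = 19.5 — off by 8.00.

B = (0.00, 0.00) ✓; B.y = 0.00, H.y = 0.00 ✓; |BH| = 53.60 ✓; ∠(ZH, HB) = 90.00° ✓; |ZH| = 13.20 ✓; bearing(Z→G) − bearing(Z→H) = 74.00° ✓; |ZG| = 13.20 ✓; ∠(ZG, GS) = 90.00° ✓; |GS| = 11.50 ✗.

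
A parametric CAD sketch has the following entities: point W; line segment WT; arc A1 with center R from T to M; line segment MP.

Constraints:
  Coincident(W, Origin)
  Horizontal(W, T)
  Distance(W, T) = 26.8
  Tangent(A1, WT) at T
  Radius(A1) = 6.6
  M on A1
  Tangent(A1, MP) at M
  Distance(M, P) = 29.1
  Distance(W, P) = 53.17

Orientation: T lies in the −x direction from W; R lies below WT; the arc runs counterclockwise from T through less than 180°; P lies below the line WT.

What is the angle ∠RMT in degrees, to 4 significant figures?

54.44°

W is at the origin; WT is horizontal with |WT| = 26.8 and T on the −x side, so T = (-26.80, 0.000). A1 meets WT tangentially, so RT is at right angles to WT, so R = T + (0, -6.6) = (-26.80, -6.600). Since RM ⟂ MP (tangency), |RP| = √(6.6² + 29.1²) = 29.84 regardless of where M sits on A1. So P lies on both circle(W, 53.17) and circle(R, 29.84); the below-WT intersection is P = (-42.47, -32.00). M is the foot of the tangent from P: M = (-33.04, -4.463).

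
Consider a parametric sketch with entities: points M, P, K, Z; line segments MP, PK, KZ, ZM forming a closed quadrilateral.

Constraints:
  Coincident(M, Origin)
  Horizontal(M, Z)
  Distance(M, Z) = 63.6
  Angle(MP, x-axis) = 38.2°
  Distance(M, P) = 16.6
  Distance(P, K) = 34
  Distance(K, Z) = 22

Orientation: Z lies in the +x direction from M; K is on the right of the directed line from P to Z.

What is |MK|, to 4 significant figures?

43.10

M is at the origin; M and Z share the same y with |MZ| = 63.6 and Z in +x, so Z = (63.6, 0). MP runs at 38.2° with |MP| = 16.6, so P = (13.05, 10.27). K is determined by |PK| = 34.0 and |KZ| = 22.0 together: it lies at the intersection of circle(P, 34.0) and circle(Z, 22.0). With |PZ| = 51.59, the foot of the radical line on PZ is 32.31 from P and the perpendicular offset is √(34.0² − 32.31²) = 10.60. Taking the right-of-PZ solution: K = (42.60, -6.548).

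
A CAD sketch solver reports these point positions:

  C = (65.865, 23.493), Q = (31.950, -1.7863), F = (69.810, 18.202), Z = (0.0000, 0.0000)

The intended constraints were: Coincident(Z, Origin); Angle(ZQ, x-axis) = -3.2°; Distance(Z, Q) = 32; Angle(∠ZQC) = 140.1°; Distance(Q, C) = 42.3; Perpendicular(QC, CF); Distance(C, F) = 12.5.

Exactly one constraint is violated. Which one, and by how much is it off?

Distance(C, F) = 12.5 — off by 5.90.

Z = (0.00, 0.00) ✓; ZQ at -3.200° ✓; |ZQ| = 32.00 ✓; ∠ZQC = 140.1° ✓; |QC| = 42.30 ✓; ∠(QC, CF) = 89.99° ✓; |CF| = 6.600 ✗.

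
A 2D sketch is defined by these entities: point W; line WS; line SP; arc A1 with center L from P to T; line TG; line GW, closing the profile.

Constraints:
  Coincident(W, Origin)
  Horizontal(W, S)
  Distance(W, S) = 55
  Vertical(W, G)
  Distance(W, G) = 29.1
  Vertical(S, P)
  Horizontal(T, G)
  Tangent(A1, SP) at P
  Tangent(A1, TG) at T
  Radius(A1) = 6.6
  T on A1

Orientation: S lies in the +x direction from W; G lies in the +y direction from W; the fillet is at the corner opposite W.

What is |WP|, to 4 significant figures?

59.42

W is at the origin; WS is horizontal with |WS| = 55.0 and S on the +x side, so S = (55.00, 0.000). W and G share the same x with |WG| = 29.1 and G on the +y side, so G = (0.000, 29.10). The virtual corner opposite W is at (55.00, 29.10). The tangent condition forces LP to be normal to SP and tangency of A1 to TG means the radius LT is perpendicular to TG, with radius 6.6, so the center L sits 6.6 in from both sides at L = (48.40, 22.50). That places the tangent points at P = (55.00, 22.50) on SP and T = (48.40, 29.10) on TG. Then |WP| = |P − W| = 59.42.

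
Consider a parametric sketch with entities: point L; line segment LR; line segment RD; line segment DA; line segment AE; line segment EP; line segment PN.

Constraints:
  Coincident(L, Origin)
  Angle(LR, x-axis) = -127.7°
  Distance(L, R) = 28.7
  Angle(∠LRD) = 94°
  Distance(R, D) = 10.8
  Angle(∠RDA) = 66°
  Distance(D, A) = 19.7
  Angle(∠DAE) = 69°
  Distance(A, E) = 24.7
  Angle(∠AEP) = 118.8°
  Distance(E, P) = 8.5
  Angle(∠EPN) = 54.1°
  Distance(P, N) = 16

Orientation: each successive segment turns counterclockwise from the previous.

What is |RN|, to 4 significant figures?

5.575

L is at the origin; LR runs at -127.7° with length 28.7, so R = (-17.55, -22.71). ∠LRD = 94.0° gives RD at -41.70° from the x-axis; with |RD| = 10.8, D = (-9.487, -29.89). ∠RDA = 66.0° gives DA at 72.30° from the x-axis; with |DA| = 19.7, A = (-3.498, -11.13). ∠DAE = 69.0° gives AE at -176.7° from the x-axis; with |AE| = 24.7, E = (-28.16, -12.55). ∠AEP = 118.8° gives EP at -115.5° from the x-axis; with |EP| = 8.5, P = (-31.82, -20.22). ∠EPN = 54.1° gives PN at 10.40° from the x-axis; with |PN| = 16.0, N = (-16.08, -17.33). Then |RN| = |N − R| = 5.575.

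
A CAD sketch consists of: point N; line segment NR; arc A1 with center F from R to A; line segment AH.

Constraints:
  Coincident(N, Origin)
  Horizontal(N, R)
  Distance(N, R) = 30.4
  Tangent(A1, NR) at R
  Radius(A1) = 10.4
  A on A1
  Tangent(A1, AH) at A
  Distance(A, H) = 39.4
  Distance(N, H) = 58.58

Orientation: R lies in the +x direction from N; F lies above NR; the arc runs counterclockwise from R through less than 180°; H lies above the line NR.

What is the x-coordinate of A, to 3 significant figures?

40.3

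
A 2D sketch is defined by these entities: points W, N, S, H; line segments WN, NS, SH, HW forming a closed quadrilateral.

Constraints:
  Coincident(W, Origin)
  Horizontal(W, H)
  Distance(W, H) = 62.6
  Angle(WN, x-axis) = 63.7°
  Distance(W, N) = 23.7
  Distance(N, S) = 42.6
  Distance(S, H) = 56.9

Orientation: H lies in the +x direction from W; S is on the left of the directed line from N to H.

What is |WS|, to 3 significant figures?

65.6

Checks: |NS| = 42.60 ✓; |SH| = 56.90 ✓.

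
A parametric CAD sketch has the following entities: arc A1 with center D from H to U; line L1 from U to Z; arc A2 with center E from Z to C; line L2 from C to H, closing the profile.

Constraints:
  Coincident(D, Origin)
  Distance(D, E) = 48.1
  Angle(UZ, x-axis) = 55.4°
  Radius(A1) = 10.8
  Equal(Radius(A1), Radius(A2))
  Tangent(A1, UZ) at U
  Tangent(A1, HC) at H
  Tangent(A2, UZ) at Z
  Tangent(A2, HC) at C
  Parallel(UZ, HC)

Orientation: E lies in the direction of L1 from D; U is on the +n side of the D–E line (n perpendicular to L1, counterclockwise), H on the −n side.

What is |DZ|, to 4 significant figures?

49.30

The slot axis is L1's direction at 55.4°, so u = (cos 55.4°, sin 55.4°) = (0.5678, 0.8231) and n = (−sin 55.4°, cos 55.4°) = (-0.8231, 0.5678). D is at the origin and E lies 48.1 along u from D, so E = 48.1·u = (27.31, 39.59). Tangency of A1 to both parallel lines with radius 10.8 puts U and H at D ± 10.8·n: U = (-8.890, 6.133), H = (8.890, -6.133). Equal radii place Z and C the same way about E: Z = E + 10.8·n = (18.42, 45.73), C = E − 10.8·n = (36.20, 33.46). Then |DZ| = |Z − D| = 49.30.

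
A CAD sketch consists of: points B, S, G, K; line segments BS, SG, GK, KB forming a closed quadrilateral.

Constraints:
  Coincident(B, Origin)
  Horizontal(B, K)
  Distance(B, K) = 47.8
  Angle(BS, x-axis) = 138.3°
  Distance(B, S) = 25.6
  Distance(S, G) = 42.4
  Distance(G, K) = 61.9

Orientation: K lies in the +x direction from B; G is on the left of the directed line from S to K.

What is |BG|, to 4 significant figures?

49.37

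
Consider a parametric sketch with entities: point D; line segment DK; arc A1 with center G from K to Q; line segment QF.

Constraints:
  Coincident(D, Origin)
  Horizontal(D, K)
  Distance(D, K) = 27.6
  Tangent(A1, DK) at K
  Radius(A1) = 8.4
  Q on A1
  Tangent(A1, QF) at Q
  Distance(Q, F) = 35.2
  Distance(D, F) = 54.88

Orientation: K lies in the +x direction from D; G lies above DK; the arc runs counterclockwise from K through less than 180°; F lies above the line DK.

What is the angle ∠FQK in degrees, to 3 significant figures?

132°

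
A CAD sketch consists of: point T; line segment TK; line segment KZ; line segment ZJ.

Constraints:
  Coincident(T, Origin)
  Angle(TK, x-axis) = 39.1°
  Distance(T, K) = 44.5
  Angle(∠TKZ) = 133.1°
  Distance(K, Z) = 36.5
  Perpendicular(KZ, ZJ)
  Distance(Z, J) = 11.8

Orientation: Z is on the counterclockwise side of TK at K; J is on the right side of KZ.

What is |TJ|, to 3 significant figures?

80.2

T is at the origin; TK runs at 39.1° with length 44.5, so K = 44.5·(cos 39.1°, sin 39.1°) = (34.5, 28.1). ∠TKZ = 133.1°, so KZ runs at 39.1° + (180° − 133.1°) = 86.0° from the x-axis; with |KZ| = 36.5, Z = K + 36.5·(cos 86.0°, sin 86.0°) = (37.1, 64.5). KZ ⟂ ZJ; with |ZJ| = 11.8 on the right of KZ, J = Z + 11.8·(0.998, -0.0698) = (48.9, 63.7). Then |TJ| = |J − T| = 80.2.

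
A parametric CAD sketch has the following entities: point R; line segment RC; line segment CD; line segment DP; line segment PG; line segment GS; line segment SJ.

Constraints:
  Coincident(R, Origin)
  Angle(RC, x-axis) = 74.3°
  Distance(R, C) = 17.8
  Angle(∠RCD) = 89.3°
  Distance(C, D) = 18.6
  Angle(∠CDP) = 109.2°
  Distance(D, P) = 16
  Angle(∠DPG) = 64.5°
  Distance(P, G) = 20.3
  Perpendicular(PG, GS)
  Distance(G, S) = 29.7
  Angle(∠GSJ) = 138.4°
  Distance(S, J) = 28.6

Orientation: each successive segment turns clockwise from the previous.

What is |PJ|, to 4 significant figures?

51.10

PG ⟂ GS, so GS runs at 67.30°; with |GS| = 29.7, S = (16.18, 31.14). ∠GSJ = 138.4° gives SJ at 25.70° from the x-axis; with |SJ| = 28.6, J = (41.95, 43.54). Then |PJ| = |J − P| = 51.10.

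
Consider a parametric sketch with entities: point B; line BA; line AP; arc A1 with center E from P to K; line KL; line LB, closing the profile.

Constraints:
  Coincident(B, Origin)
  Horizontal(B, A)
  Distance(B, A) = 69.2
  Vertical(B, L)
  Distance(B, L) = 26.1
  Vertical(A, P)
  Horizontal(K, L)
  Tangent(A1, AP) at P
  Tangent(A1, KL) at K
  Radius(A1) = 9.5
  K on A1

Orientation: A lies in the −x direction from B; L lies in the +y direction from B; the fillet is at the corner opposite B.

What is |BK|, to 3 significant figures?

65.2

B is at the origin; BA is horizontal with |BA| = 69.2 and A on the −x side, so A = (-69.2, 0.00). BL is vertical with |BL| = 26.1 and L on the +y side, so L = (0.00, 26.1). The virtual corner opposite B is at (-69.2, 26.1). A1 meets AP tangentially, so EP is at right angles to AP and since A1 is tangent to KL there, EK ⟂ KL, with radius 9.5, so the center E sits 9.5 in from both sides at E = (-59.7, 16.6). That places the tangent points at P = (-69.2, 16.6) on AP and K = (-59.7, 26.1) on KL. Then |BK| = |K − B| = 65.2.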